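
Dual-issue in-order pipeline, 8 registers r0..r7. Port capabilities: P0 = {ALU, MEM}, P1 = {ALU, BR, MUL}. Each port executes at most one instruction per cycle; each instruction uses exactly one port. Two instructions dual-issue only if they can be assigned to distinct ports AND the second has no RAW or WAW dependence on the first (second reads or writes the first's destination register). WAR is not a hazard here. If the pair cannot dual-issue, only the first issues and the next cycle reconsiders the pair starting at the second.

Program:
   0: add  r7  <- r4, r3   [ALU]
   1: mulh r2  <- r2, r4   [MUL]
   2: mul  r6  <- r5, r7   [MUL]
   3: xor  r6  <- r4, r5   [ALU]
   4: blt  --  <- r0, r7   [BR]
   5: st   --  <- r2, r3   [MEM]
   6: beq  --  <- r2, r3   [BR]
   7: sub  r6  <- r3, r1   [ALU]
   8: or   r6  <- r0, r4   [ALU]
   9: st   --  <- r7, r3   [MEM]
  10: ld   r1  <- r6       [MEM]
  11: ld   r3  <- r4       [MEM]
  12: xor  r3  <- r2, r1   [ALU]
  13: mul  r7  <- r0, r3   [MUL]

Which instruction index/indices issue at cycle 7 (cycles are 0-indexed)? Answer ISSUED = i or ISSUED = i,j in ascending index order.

0. add.ALU;mulh.MUL @i0+i1  | 2-wide
1. mul.MUL @i2  | WAW r6
2. xor.ALU;blt.BR @i3+i4  | 2-wide
3. st.MEM;beq.BR @i5+i6  | 2-wide
4. sub.ALU @i7  | WAW r6
5. or.ALU;st.MEM @i8+i9  | 2-wide
6. ld.MEM @i10  | no-port MEM/MEM
7. ld.MEM @i11  | WAW r3
8. xor.ALU @i12  | RAW r3
9. mul.MUL @i13  | tail

ISSUED = 11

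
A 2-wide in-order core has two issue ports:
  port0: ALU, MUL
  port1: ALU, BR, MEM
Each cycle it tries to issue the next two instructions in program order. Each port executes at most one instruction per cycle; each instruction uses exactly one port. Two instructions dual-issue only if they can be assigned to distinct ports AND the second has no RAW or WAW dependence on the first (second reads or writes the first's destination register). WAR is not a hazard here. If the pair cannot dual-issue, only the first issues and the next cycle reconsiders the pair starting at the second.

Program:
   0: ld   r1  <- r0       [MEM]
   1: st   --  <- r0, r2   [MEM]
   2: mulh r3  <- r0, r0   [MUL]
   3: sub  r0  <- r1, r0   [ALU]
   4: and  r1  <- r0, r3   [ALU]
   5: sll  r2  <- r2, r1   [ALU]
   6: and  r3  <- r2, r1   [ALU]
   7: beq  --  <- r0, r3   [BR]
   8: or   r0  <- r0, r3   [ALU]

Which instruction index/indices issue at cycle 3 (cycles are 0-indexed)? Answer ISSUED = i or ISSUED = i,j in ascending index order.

ISSUED = 4

#0 head=0: ld.MEM i0 no-port MEM/MEM
#1 head=1: st.MEM/mulh.MUL i1,i2 pair
#2 head=3: sub.ALU i3 RAW r0
#3 head=4: and.ALU i4 RAW r1
#4 head=5: sll.ALU i5 RAW r2
#5 head=6: and.ALU i6 RAW r3
#6 head=7: beq.BR/or.ALU i7,i8 pair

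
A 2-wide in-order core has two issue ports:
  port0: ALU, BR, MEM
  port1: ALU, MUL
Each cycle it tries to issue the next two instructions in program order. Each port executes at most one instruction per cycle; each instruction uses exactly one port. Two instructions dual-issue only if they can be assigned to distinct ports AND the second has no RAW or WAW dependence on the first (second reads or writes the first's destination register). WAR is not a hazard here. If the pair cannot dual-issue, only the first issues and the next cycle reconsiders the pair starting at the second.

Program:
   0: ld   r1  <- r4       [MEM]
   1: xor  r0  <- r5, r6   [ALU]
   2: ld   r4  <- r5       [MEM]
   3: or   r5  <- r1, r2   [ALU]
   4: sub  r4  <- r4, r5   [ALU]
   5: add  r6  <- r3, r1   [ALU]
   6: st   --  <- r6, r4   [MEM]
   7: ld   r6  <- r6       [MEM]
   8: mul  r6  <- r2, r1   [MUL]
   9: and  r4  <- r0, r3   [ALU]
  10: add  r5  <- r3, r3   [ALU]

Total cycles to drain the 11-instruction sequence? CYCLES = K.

t=0 i0/i1:ld+xor ; 2-wide
t=1 i2/i3:ld+or ; 2-wide
t=2 i4/i5:sub+add ; 2-wide
t=3 i6:st ; no-port MEM/MEM
t=4 i7:ld ; WAW r6
t=5 i8/i9:mul+and ; 2-wide
t=6 i10:add ; tail

CYCLES = 7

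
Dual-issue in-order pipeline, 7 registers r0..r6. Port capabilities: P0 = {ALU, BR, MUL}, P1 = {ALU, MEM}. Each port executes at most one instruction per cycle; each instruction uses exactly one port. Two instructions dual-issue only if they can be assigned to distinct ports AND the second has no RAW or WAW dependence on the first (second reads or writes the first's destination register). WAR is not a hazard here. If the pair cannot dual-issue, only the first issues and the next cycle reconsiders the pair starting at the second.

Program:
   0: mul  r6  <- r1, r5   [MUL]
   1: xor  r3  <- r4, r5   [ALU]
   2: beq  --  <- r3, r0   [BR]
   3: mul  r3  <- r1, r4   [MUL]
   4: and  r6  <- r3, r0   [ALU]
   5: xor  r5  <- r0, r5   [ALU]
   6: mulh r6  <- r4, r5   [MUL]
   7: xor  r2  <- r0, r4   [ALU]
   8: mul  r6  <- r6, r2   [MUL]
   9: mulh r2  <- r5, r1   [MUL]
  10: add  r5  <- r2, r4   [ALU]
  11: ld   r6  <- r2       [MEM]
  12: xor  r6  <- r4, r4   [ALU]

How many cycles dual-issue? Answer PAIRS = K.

PAIRS = 4

c0: i0/i1 mul+xor  pair
c1: i2 beq  no-port BR/MUL
c2: i3 mul  RAW r3
c3: i4/i5 and+xor  pair
c4: i6/i7 mulh+xor  pair
c5: i8 mul  no-port MUL/MUL
c6: i9 mulh  RAW r2
c7: i10/i11 add+ld  pair
c8: i12 xor  tail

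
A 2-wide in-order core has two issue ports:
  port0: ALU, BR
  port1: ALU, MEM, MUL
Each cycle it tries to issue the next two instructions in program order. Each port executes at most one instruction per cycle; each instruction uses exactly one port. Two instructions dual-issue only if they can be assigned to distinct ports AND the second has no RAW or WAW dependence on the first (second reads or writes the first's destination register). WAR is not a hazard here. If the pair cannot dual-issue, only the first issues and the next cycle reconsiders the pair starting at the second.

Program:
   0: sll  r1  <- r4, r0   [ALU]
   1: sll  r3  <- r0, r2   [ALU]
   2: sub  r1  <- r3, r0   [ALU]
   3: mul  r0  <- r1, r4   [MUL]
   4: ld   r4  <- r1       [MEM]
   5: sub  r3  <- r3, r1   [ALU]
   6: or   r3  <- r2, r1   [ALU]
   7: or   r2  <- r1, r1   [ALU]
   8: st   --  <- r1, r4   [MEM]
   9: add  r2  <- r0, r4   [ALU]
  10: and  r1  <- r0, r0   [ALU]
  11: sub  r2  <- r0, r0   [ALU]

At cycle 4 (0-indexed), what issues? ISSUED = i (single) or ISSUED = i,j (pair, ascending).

ISSUED = 6,7

c0: i0,i1 sll/sll  2-wide
c1: i2 sub  RAW r1
c2: i3 mul  no-port MUL/MEM
c3: i4,i5 ld/sub  2-wide
c4: i6,i7 or/or  2-wide
c5: i8,i9 st/add  2-wide
c6: i10,i11 and/sub  2-wide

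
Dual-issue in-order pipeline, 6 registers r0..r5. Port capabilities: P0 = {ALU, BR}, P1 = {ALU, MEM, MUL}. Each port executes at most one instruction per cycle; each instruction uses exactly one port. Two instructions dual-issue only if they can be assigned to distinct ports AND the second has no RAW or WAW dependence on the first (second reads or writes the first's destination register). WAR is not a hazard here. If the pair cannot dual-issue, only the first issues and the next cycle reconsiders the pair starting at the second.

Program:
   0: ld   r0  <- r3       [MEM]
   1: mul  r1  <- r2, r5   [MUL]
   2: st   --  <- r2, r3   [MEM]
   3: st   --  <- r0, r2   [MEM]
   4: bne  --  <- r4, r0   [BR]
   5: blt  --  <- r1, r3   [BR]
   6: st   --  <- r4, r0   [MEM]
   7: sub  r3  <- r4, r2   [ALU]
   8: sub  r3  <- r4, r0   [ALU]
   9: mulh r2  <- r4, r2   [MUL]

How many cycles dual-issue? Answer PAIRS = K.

PAIRS = 3

  cy0 -> i0 (ld.MEM) no-port MEM/MUL
  cy1 -> i1 (mul.MUL) no-port MUL/MEM
  cy2 -> i2 (st.MEM) no-port MEM/MEM
  cy3 -> i3,i4 (st.MEM;bne.BR) dual
  cy4 -> i5,i6 (blt.BR;st.MEM) dual
  cy5 -> i7 (sub.ALU) WAW r3
  cy6 -> i8,i9 (sub.ALU;mulh.MUL) dual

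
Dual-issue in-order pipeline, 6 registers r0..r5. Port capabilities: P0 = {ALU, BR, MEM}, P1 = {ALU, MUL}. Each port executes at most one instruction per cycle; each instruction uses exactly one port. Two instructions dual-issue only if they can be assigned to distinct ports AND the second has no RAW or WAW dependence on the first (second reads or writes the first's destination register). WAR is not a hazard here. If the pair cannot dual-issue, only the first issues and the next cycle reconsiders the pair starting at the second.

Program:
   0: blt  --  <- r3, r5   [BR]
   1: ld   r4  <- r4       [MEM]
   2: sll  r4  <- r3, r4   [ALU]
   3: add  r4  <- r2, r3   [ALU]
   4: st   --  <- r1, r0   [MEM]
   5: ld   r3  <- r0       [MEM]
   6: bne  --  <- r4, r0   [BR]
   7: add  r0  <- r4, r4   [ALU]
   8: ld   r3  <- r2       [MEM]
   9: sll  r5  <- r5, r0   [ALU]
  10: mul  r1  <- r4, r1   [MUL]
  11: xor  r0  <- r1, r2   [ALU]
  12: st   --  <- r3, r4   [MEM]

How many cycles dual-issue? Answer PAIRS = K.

PAIRS = 4

0. blt.BR @i0  | no-port BR/MEM
1. ld.MEM @i1  | RAW+WAW r4
2. sll.ALU @i2  | WAW r4
3. add.ALU;st.MEM @i3,i4  | pair
4. ld.MEM @i5  | no-port MEM/BR
5. bne.BR;add.ALU @i6,i7  | pair
6. ld.MEM;sll.ALU @i8,i9  | pair
7. mul.MUL @i10  | RAW r1
8. xor.ALU;st.MEM @i11,i12  | pair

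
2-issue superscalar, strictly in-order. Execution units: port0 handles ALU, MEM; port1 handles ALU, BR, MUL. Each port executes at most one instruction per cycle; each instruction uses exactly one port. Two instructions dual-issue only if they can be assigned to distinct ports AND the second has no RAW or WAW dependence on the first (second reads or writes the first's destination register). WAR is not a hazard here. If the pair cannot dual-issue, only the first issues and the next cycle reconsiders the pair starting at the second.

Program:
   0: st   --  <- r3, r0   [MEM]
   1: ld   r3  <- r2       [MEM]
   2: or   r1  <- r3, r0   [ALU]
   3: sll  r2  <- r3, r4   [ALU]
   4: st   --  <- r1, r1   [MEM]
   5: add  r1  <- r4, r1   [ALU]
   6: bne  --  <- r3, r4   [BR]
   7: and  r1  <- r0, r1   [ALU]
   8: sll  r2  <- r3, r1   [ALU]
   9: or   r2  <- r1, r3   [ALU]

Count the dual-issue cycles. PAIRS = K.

0. st.MEM @i0  | no-port MEM/MEM
1. ld.MEM @i1  | RAW r3
2. or.ALU;sll.ALU @i2&i3  | 2-wide
3. st.MEM;add.ALU @i4&i5  | 2-wide
4. bne.BR;and.ALU @i6&i7  | 2-wide
5. sll.ALU @i8  | WAW r2
6. or.ALU @i9  | tail

PAIRS = 3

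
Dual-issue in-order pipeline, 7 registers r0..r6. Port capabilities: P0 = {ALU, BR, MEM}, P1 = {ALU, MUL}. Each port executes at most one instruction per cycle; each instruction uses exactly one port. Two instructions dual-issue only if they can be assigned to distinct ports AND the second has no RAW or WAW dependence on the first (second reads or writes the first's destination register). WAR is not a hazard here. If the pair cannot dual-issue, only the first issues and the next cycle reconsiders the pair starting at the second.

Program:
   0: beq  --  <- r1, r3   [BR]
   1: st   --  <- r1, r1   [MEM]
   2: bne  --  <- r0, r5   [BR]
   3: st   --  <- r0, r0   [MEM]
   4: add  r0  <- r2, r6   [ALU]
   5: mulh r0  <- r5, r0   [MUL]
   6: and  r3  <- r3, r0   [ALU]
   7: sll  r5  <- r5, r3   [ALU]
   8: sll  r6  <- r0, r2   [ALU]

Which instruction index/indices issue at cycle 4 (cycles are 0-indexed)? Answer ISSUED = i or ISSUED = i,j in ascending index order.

ISSUED = 5

[0] i0  beq  -- no-port BR/MEM
[1] i1  st  -- no-port MEM/BR
[2] i2  bne  -- no-port BR/MEM
[3] i3/i4  st;add  -- dual
[4] i5  mulh  -- RAW r0
[5] i6  and  -- RAW r3
[6] i7/i8  sll;sll  -- dual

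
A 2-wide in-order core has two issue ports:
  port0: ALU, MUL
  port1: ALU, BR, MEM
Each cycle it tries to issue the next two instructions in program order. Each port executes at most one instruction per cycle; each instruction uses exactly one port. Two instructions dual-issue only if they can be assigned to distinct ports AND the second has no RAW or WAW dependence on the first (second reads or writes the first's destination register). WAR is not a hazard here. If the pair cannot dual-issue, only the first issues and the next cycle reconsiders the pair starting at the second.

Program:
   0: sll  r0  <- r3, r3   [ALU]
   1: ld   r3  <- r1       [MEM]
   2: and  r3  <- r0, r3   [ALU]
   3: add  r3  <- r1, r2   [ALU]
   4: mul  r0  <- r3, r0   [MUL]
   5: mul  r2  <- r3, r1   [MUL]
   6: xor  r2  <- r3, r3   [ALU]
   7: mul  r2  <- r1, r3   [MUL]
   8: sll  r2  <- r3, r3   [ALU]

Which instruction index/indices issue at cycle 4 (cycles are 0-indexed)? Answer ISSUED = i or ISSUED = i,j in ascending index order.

ISSUED = 5

#0 head=0: sll.ALU/ld.MEM i0+i1 dual
#1 head=2: and.ALU i2 WAW r3
#2 head=3: add.ALU i3 RAW r3
#3 head=4: mul.MUL i4 no-port MUL/MUL
#4 head=5: mul.MUL i5 WAW r2
#5 head=6: xor.ALU i6 WAW r2
#6 head=7: mul.MUL i7 WAW r2
#7 head=8: sll.ALU i8 tail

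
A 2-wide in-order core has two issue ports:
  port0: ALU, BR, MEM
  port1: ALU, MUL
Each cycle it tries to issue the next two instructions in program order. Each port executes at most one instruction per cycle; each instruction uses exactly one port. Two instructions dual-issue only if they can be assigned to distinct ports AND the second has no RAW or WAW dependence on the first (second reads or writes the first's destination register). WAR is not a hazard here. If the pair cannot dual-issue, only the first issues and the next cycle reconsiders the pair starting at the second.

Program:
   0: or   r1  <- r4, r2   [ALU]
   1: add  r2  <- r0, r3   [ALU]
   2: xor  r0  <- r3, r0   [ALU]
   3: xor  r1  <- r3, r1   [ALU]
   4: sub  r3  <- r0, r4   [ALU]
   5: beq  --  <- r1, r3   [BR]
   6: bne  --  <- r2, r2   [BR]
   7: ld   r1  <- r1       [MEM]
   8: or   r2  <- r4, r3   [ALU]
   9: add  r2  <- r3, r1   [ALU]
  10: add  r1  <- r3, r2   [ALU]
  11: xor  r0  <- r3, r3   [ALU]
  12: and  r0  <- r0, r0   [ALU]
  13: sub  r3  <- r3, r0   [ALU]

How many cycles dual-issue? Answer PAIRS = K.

0. or.ALU+add.ALU @i0+i1  | 2-wide
1. xor.ALU+xor.ALU @i2+i3  | 2-wide
2. sub.ALU @i4  | RAW r3
3. beq.BR @i5  | no-port BR/BR
4. bne.BR @i6  | no-port BR/MEM
5. ld.MEM+or.ALU @i7+i8  | 2-wide
6. add.ALU @i9  | RAW r2
7. add.ALU+xor.ALU @i10+i11  | 2-wide
8. and.ALU @i12  | RAW r0
9. sub.ALU @i13  | tail

PAIRS = 4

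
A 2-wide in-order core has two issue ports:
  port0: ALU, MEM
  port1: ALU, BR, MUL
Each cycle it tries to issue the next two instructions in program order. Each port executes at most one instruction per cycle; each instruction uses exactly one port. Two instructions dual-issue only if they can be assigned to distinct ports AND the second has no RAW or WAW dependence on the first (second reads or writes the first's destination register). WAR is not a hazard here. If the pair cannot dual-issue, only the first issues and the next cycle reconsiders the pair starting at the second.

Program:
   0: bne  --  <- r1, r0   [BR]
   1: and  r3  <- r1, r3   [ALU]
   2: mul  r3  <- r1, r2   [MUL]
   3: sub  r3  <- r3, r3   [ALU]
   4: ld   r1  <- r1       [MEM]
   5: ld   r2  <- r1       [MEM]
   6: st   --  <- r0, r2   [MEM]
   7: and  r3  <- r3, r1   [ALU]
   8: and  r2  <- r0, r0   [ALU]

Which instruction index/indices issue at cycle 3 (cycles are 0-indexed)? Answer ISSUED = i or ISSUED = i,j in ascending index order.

ISSUED = 5

0. bne.BR;and.ALU @i0,i1  | 2-wide
1. mul.MUL @i2  | RAW+WAW r3
2. sub.ALU;ld.MEM @i3,i4  | 2-wide
3. ld.MEM @i5  | no-port MEM/MEM
4. st.MEM;and.ALU @i6,i7  | 2-wide
5. and.ALU @i8  | tail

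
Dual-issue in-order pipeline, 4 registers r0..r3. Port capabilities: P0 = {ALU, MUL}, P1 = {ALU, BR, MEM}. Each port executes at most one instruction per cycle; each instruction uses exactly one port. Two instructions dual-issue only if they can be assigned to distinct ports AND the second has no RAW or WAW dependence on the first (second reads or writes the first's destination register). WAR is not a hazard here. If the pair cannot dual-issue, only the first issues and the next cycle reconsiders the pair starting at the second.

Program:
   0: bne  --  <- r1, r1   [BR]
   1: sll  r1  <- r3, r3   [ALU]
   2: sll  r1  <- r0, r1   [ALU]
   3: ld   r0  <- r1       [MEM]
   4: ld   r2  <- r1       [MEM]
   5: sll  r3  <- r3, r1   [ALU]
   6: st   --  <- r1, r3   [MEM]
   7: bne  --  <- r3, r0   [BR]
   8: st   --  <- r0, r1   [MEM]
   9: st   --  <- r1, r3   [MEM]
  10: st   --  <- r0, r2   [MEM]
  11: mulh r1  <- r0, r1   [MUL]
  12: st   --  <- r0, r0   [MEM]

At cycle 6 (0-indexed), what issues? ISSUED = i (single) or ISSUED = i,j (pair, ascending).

c0: i0/i1 bne.BR/sll.ALU  dual
c1: i2 sll.ALU  RAW r1
c2: i3 ld.MEM  no-port MEM/MEM
c3: i4/i5 ld.MEM/sll.ALU  dual
c4: i6 st.MEM  no-port MEM/BR
c5: i7 bne.BR  no-port BR/MEM
c6: i8 st.MEM  no-port MEM/MEM
c7: i9 st.MEM  no-port MEM/MEM
c8: i10/i11 st.MEM/mulh.MUL  dual
c9: i12 st.MEM  tail

ISSUED = 8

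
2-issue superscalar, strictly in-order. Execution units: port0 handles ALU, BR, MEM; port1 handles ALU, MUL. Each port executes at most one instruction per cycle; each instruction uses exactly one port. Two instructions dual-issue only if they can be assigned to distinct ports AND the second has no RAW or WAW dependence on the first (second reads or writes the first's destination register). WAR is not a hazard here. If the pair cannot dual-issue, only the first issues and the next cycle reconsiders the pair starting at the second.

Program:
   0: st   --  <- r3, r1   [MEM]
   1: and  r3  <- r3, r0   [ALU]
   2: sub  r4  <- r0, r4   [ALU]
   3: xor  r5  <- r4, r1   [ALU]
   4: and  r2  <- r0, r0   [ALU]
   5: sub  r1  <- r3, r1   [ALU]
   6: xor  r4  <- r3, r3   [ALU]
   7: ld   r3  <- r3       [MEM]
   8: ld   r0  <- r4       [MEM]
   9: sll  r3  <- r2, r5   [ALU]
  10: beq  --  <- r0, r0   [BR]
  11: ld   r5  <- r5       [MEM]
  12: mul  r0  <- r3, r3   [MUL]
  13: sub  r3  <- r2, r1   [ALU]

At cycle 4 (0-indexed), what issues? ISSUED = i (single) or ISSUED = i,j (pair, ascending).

ISSUED = 7

[0] i0+i1  st and  -- dual
[1] i2  sub  -- RAW r4
[2] i3+i4  xor and  -- dual
[3] i5+i6  sub xor  -- dual
[4] i7  ld  -- no-port MEM/MEM
[5] i8+i9  ld sll  -- dual
[6] i10  beq  -- no-port BR/MEM
[7] i11+i12  ld mul  -- dual
[8] i13  sub  -- tail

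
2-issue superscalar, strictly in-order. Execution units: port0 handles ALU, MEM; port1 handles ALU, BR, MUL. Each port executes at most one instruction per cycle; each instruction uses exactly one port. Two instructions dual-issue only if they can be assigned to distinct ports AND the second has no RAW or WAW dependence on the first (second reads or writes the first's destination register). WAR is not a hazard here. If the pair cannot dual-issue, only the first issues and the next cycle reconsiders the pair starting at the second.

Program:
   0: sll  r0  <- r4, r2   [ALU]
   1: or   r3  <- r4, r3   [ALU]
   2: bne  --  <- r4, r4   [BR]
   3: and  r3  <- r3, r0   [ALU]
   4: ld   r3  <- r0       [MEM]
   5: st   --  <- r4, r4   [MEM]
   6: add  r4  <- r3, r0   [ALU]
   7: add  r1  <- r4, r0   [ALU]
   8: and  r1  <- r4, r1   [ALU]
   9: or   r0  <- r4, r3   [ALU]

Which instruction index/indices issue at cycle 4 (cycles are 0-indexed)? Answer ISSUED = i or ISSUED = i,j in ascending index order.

ISSUED = 7

0. sll.ALU;or.ALU @i0/i1  | dual
1. bne.BR;and.ALU @i2/i3  | dual
2. ld.MEM @i4  | no-port MEM/MEM
3. st.MEM;add.ALU @i5/i6  | dual
4. add.ALU @i7  | RAW+WAW r1
5. and.ALU;or.ALU @i8/i9  | dual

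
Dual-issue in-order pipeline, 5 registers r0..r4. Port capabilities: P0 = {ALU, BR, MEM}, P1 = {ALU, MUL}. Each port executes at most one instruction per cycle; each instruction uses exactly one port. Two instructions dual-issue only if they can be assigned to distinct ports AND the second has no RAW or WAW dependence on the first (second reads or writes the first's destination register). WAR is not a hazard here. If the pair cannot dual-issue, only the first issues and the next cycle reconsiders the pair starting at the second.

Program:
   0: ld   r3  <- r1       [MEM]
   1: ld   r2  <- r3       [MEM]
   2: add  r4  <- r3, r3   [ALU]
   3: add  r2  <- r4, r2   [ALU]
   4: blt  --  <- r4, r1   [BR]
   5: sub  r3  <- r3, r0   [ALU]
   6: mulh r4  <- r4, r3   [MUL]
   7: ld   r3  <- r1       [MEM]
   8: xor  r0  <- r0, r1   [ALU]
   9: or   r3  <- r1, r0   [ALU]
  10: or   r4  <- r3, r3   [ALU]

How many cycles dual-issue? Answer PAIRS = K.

c0: i0 ld  no-port MEM/MEM
c1: i1+i2 ld+add  pair
c2: i3+i4 add+blt  pair
c3: i5 sub  RAW r3
c4: i6+i7 mulh+ld  pair
c5: i8 xor  RAW r0
c6: i9 or  RAW r3
c7: i10 or  tail

PAIRS = 3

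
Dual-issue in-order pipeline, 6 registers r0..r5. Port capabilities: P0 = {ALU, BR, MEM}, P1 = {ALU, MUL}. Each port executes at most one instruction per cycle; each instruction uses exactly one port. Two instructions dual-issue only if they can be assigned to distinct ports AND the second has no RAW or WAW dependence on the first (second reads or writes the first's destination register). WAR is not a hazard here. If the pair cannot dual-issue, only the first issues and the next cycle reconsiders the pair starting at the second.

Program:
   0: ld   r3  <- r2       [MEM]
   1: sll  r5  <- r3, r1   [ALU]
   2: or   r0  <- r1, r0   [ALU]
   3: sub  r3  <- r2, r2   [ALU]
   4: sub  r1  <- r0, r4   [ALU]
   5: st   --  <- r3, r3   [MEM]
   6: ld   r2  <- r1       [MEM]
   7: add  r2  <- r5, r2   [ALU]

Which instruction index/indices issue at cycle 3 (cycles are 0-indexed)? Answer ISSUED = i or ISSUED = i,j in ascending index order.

ISSUED = 5

[0] i0  ld  -- RAW r3
[1] i1,i2  sll+or  -- dual
[2] i3,i4  sub+sub  -- dual
[3] i5  st  -- no-port MEM/MEM
[4] i6  ld  -- RAW+WAW r2
[5] i7  add  -- tail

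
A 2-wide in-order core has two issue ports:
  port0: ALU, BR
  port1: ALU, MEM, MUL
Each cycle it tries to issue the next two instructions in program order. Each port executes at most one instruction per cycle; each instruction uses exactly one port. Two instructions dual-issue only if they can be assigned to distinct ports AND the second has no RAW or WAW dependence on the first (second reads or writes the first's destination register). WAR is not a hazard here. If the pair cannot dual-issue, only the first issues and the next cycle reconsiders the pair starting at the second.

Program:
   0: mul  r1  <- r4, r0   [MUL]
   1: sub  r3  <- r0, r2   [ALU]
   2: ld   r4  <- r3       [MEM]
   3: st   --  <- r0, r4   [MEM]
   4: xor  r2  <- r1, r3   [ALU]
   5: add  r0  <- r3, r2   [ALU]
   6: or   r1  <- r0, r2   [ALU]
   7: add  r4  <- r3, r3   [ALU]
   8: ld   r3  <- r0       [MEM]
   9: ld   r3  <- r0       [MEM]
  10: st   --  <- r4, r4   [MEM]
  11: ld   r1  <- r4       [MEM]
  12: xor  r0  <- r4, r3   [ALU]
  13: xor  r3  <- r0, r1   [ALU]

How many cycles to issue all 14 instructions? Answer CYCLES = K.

CYCLES = 10

[0] i0+i1  mul.MUL;sub.ALU  -- pair
[1] i2  ld.MEM  -- no-port MEM/MEM
[2] i3+i4  st.MEM;xor.ALU  -- pair
[3] i5  add.ALU  -- RAW r0
[4] i6+i7  or.ALU;add.ALU  -- pair
[5] i8  ld.MEM  -- no-port MEM/MEM
[6] i9  ld.MEM  -- no-port MEM/MEM
[7] i10  st.MEM  -- no-port MEM/MEM
[8] i11+i12  ld.MEM;xor.ALU  -- pair
[9] i13  xor.ALU  -- tail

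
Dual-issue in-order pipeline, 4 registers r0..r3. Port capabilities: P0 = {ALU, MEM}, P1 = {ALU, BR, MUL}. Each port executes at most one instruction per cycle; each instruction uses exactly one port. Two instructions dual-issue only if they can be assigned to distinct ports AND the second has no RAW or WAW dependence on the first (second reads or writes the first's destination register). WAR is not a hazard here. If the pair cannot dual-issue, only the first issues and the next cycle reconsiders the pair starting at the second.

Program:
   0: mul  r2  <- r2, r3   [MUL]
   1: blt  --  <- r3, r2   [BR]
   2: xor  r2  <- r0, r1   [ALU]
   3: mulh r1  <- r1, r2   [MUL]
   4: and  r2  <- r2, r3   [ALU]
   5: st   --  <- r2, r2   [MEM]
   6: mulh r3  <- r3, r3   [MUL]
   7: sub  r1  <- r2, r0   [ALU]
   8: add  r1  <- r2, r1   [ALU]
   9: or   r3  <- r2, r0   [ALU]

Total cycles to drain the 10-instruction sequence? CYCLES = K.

CYCLES = 6

[0] i0  mul  -- no-port MUL/BR
[1] i1/i2  blt xor  -- dual
[2] i3/i4  mulh and  -- dual
[3] i5/i6  st mulh  -- dual
[4] i7  sub  -- RAW+WAW r1
[5] i8/i9  add or  -- dual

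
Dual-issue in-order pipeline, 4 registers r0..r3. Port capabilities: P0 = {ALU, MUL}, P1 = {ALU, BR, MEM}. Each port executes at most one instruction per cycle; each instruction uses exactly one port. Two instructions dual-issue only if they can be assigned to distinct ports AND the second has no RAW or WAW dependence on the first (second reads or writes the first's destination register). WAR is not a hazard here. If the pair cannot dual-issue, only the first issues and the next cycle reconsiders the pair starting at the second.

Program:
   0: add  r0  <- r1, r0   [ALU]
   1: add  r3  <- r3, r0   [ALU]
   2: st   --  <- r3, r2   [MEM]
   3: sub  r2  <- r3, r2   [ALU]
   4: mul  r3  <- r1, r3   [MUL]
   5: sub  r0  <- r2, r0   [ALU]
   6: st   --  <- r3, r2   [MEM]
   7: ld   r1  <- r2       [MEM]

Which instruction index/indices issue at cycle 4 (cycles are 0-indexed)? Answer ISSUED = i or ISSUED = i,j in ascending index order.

ISSUED = 6

t=0 i0:add ; RAW r0
t=1 i1:add ; RAW r3
t=2 i2+i3:st sub ; dual
t=3 i4+i5:mul sub ; dual
t=4 i6:st ; no-port MEM/MEM
t=5 i7:ld ; tail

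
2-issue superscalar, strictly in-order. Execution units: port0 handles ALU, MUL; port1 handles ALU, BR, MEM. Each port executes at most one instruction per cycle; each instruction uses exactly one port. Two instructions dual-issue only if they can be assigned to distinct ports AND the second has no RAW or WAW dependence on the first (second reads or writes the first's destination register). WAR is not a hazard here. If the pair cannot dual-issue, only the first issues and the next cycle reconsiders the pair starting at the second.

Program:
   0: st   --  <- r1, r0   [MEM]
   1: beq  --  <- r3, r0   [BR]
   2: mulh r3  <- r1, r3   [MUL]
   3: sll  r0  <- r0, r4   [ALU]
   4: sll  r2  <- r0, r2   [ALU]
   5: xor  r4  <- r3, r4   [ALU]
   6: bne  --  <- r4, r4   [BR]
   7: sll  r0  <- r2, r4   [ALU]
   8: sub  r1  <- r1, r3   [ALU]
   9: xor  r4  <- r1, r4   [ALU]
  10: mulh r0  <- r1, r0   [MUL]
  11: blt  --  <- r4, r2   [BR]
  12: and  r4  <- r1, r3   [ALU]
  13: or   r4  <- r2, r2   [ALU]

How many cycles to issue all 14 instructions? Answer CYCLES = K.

CYCLES = 9

0. st.MEM @i0  | no-port MEM/BR
1. beq.BR;mulh.MUL @i1&i2  | dual
2. sll.ALU @i3  | RAW r0
3. sll.ALU;xor.ALU @i4&i5  | dual
4. bne.BR;sll.ALU @i6&i7  | dual
5. sub.ALU @i8  | RAW r1
6. xor.ALU;mulh.MUL @i9&i10  | dual
7. blt.BR;and.ALU @i11&i12  | dual
8. or.ALU @i13  | tail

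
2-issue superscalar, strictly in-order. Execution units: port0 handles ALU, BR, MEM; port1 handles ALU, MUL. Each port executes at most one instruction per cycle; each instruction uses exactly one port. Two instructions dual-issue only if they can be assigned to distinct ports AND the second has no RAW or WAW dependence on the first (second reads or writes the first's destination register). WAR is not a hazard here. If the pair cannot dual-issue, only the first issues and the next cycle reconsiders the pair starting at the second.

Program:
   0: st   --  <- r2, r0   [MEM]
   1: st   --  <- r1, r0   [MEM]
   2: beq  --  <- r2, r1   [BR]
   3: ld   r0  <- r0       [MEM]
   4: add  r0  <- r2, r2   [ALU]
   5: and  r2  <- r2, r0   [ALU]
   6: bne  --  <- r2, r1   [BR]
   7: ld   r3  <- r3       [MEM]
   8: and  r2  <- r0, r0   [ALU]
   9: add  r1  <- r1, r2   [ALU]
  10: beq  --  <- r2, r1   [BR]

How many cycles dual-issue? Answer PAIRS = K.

PAIRS = 1

0. st @i0  | no-port MEM/MEM
1. st @i1  | no-port MEM/BR
2. beq @i2  | no-port BR/MEM
3. ld @i3  | WAW r0
4. add @i4  | RAW r0
5. and @i5  | RAW r2
6. bne @i6  | no-port BR/MEM
7. ld and @i7&i8  | pair
8. add @i9  | RAW r1
9. beq @i10  | tail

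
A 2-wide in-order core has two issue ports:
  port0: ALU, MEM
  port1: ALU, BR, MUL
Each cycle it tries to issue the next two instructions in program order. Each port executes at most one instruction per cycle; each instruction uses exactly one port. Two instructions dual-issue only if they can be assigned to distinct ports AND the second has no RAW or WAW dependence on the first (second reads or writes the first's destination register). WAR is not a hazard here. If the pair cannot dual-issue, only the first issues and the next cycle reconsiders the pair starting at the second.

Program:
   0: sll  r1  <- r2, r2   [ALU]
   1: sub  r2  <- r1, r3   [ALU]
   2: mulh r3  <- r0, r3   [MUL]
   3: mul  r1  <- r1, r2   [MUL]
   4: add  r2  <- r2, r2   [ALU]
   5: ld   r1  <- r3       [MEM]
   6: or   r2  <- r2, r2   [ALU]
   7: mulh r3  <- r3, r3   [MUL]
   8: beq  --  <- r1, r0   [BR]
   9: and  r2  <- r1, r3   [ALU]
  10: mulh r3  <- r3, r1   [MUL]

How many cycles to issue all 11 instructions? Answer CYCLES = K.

c0: i0 sll  RAW r1
c1: i1,i2 sub mulh  2-wide
c2: i3,i4 mul add  2-wide
c3: i5,i6 ld or  2-wide
c4: i7 mulh  no-port MUL/BR
c5: i8,i9 beq and  2-wide
c6: i10 mulh  tail

CYCLES = 7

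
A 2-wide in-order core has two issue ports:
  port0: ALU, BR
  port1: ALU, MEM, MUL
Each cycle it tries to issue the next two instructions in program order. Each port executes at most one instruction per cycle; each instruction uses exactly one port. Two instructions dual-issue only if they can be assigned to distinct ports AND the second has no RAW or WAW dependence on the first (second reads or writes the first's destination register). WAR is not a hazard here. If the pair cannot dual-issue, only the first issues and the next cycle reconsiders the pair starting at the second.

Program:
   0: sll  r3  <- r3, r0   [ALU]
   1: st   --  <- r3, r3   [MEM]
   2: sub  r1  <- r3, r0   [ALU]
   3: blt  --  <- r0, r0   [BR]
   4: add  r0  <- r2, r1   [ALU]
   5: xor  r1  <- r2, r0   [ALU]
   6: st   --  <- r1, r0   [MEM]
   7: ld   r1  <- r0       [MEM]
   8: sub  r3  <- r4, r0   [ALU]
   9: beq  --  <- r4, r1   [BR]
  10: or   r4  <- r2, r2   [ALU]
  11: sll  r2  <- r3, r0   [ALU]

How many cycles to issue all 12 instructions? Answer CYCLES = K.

CYCLES = 8

0. sll @i0  | RAW r3
1. st;sub @i1&i2  | 2-wide
2. blt;add @i3&i4  | 2-wide
3. xor @i5  | RAW r1
4. st @i6  | no-port MEM/MEM
5. ld;sub @i7&i8  | 2-wide
6. beq;or @i9&i10  | 2-wide
7. sll @i11  | tail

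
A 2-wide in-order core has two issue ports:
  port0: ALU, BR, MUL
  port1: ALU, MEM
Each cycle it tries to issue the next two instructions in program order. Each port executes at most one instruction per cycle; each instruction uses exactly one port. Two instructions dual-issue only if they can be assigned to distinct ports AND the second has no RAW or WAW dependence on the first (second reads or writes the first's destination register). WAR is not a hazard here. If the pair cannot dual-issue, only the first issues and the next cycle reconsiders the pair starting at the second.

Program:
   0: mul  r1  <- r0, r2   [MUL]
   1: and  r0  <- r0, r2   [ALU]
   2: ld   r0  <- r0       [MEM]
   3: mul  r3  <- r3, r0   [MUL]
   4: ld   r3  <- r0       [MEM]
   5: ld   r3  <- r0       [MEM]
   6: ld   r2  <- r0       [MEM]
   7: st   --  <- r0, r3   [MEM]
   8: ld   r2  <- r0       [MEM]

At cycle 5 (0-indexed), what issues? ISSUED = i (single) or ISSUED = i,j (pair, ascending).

ISSUED = 6

0. mul and @i0+i1  | pair
1. ld @i2  | RAW r0
2. mul @i3  | WAW r3
3. ld @i4  | no-port MEM/MEM
4. ld @i5  | no-port MEM/MEM
5. ld @i6  | no-port MEM/MEM
6. st @i7  | no-port MEM/MEM
7. ld @i8  | tail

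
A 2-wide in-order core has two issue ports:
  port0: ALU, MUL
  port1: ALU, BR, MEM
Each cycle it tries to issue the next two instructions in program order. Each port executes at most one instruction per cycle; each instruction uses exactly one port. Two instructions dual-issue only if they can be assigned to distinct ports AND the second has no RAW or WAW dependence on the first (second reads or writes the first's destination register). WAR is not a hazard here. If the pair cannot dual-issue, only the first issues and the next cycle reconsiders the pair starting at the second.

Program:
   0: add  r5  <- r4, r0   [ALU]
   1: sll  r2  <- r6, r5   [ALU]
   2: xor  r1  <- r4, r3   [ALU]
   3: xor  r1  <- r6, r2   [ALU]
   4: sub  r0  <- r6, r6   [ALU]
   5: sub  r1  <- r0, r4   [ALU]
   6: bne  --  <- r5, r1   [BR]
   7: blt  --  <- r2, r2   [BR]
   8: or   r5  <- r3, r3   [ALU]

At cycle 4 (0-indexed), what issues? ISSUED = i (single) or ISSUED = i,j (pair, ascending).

#0 head=0: add i0 RAW r5
#1 head=1: sll;xor i1,i2 dual
#2 head=3: xor;sub i3,i4 dual
#3 head=5: sub i5 RAW r1
#4 head=6: bne i6 no-port BR/BR
#5 head=7: blt;or i7,i8 dual

ISSUED = 6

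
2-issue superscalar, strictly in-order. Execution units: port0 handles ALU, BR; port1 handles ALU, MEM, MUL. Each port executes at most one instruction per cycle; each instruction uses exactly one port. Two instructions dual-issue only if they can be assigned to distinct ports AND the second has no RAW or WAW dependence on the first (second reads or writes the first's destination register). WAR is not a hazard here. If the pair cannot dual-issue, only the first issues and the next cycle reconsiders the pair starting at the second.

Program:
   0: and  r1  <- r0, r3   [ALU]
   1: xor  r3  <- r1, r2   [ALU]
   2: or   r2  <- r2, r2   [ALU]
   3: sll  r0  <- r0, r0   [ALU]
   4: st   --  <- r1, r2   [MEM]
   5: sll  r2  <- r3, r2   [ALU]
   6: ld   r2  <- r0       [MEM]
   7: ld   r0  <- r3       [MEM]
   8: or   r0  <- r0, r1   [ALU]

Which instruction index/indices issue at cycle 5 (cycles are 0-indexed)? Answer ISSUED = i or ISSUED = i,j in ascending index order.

c0: i0 and.ALU  RAW r1
c1: i1/i2 xor.ALU/or.ALU  dual
c2: i3/i4 sll.ALU/st.MEM  dual
c3: i5 sll.ALU  WAW r2
c4: i6 ld.MEM  no-port MEM/MEM
c5: i7 ld.MEM  RAW+WAW r0
c6: i8 or.ALU  tail

ISSUED = 7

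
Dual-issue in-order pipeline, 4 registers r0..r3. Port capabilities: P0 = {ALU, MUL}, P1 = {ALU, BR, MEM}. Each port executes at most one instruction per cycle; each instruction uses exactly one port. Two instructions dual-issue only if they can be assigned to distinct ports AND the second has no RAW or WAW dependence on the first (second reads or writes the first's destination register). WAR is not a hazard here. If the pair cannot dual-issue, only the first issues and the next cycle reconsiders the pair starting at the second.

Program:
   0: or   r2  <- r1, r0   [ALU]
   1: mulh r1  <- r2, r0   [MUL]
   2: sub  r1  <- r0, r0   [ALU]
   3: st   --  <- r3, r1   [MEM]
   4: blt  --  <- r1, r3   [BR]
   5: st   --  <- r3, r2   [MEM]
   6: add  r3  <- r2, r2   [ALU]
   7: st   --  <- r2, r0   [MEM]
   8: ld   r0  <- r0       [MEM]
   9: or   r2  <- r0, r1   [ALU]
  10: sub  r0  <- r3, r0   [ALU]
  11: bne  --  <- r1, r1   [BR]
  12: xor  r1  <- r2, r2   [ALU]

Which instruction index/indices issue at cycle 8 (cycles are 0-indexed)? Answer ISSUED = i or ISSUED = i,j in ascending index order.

0. or.ALU @i0  | RAW r2
1. mulh.MUL @i1  | WAW r1
2. sub.ALU @i2  | RAW r1
3. st.MEM @i3  | no-port MEM/BR
4. blt.BR @i4  | no-port BR/MEM
5. st.MEM+add.ALU @i5,i6  | 2-wide
6. st.MEM @i7  | no-port MEM/MEM
7. ld.MEM @i8  | RAW r0
8. or.ALU+sub.ALU @i9,i10  | 2-wide
9. bne.BR+xor.ALU @i11,i12  | 2-wide

ISSUED = 9,10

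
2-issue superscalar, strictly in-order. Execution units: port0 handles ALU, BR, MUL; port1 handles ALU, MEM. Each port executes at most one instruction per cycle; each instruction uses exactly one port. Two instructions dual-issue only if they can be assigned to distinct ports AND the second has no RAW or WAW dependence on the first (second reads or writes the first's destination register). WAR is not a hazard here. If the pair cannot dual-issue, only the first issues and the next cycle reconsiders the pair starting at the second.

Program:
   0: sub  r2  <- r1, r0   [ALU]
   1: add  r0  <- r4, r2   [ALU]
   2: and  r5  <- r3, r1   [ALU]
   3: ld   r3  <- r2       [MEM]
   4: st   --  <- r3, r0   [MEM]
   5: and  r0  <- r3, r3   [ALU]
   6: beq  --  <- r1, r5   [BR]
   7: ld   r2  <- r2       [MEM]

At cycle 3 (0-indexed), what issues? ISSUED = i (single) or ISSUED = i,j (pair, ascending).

#0 head=0: sub i0 RAW r2
#1 head=1: add/and i1+i2 dual
#2 head=3: ld i3 no-port MEM/MEM
#3 head=4: st/and i4+i5 dual
#4 head=6: beq/ld i6+i7 dual

ISSUED = 4,5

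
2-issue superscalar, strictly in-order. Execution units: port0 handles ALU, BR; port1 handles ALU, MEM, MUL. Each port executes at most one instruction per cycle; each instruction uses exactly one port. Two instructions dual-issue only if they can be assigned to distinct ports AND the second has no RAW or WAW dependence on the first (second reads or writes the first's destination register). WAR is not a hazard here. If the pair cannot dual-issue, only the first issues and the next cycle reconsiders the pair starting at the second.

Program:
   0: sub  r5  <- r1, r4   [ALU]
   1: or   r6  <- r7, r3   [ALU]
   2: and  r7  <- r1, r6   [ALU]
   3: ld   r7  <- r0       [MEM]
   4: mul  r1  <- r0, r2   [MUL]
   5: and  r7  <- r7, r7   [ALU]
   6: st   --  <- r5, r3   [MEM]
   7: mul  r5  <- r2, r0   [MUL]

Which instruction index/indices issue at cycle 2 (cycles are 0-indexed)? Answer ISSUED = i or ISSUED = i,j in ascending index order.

ISSUED = 3

0. sub or @i0&i1  | 2-wide
1. and @i2  | WAW r7
2. ld @i3  | no-port MEM/MUL
3. mul and @i4&i5  | 2-wide
4. st @i6  | no-port MEM/MUL
5. mul @i7  | tail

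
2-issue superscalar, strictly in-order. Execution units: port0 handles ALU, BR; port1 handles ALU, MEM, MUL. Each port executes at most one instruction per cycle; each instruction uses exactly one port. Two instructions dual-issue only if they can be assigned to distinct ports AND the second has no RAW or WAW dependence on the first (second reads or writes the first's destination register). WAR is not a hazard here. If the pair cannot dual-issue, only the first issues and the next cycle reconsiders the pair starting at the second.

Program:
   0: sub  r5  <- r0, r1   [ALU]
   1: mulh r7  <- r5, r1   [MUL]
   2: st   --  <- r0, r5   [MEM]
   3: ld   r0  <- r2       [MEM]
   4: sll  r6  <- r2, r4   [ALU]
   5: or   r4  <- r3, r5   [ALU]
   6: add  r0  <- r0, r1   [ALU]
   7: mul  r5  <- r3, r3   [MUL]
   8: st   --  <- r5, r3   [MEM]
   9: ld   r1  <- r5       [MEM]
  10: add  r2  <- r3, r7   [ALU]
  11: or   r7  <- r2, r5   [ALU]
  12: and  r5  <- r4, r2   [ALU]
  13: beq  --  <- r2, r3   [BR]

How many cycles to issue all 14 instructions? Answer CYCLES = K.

t=0 i0:sub ; RAW r5
t=1 i1:mulh ; no-port MUL/MEM
t=2 i2:st ; no-port MEM/MEM
t=3 i3&i4:ld+sll ; dual
t=4 i5&i6:or+add ; dual
t=5 i7:mul ; no-port MUL/MEM
t=6 i8:st ; no-port MEM/MEM
t=7 i9&i10:ld+add ; dual
t=8 i11&i12:or+and ; dual
t=9 i13:beq ; tail

CYCLES = 10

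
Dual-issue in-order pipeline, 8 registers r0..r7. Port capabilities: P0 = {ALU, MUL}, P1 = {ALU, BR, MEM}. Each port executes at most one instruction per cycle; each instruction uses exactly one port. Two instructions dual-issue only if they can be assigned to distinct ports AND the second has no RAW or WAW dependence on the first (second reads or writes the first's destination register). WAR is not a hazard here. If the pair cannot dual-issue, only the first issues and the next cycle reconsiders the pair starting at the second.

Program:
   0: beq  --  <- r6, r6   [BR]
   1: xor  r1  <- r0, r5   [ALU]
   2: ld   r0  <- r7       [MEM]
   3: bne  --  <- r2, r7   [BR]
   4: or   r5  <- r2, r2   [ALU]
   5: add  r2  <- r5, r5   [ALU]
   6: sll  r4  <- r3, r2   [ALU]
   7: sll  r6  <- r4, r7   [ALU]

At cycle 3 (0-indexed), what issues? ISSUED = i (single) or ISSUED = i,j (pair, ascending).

[0] i0+i1  beq xor  -- 2-wide
[1] i2  ld  -- no-port MEM/BR
[2] i3+i4  bne or  -- 2-wide
[3] i5  add  -- RAW r2
[4] i6  sll  -- RAW r4
[5] i7  sll  -- tail

ISSUED = 5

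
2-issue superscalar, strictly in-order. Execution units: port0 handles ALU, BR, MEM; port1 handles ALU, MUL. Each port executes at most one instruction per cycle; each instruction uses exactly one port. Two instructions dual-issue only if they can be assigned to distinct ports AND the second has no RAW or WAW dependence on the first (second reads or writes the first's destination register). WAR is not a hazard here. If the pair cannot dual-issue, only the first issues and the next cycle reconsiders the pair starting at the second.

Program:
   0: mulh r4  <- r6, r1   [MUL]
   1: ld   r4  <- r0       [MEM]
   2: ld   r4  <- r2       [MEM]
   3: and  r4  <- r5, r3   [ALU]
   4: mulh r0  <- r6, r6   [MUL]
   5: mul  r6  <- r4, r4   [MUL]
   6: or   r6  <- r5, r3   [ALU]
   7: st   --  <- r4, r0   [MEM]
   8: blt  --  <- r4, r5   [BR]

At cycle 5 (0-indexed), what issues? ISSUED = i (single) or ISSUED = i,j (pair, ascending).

c0: i0 mulh  WAW r4
c1: i1 ld  no-port MEM/MEM
c2: i2 ld  WAW r4
c3: i3/i4 and/mulh  pair
c4: i5 mul  WAW r6
c5: i6/i7 or/st  pair
c6: i8 blt  tail

ISSUED = 6,7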